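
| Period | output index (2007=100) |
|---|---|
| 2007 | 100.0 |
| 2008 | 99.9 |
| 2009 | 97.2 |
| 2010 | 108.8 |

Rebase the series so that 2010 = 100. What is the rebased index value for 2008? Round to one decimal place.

Rebased(2008) = 99.9 / 108.8 × 100 = 91.8199

91.8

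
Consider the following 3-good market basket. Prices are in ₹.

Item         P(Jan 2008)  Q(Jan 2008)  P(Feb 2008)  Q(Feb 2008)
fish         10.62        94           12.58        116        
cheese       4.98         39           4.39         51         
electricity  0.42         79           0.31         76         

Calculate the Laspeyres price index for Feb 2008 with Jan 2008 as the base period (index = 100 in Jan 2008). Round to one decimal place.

112.4

Laspeyres price index uses base-period quantities as weights.
ΣP(Feb 2008)·Q(Jan 2008) = 12.58×94 + 4.39×39 + 0.31×79 = 1182.52 + 171.21 + 24.49 = 1378.22
ΣP(Jan 2008)·Q(Jan 2008) = 10.62×94 + 4.98×39 + 0.42×79 = 998.28 + 194.22 + 33.18 = 1225.68
Index = 1378.22 / 1225.68 × 100 = 112.4453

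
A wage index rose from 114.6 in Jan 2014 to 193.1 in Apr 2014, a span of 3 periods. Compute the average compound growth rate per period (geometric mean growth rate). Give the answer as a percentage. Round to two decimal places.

Growth factor = (193.1/114.6)^(1/3) = (1.684991)^(1/3) = 1.189961
Growth rate = 1.189961 − 1 = 0.189961 = 18.9961%

19.00%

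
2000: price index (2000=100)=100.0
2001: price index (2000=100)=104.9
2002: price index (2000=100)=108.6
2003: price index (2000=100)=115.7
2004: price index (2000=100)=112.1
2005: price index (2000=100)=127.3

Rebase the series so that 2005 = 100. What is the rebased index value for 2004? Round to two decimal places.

88.06

Rebased(2004) = 112.1 / 127.3 × 100 = 88.0597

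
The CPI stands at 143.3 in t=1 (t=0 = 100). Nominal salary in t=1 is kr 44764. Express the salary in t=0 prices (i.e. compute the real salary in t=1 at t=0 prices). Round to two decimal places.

Real = Nominal ÷ (Index/100) = 44764 ÷ (143.3/100)
     = 44764 ÷ 1.433 = 31237.9623

31237.96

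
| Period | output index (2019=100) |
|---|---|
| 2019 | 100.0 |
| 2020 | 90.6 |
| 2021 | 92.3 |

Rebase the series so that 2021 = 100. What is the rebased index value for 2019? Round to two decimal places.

Rebased(2019) = 100.0 / 92.3 × 100 = 108.3424

108.34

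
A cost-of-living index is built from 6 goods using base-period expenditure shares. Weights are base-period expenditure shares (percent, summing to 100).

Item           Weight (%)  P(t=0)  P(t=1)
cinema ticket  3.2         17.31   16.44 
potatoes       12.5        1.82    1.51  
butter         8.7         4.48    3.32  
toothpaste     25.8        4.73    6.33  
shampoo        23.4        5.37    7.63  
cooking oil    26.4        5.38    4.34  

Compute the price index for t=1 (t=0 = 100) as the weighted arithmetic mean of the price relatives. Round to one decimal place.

108.9

cinema ticket: 3.2 × (16.44/17.31) = 3.2 × 0.949740 = 3.0392
potatoes: 12.5 × (1.51/1.82) = 12.5 × 0.829670 = 10.3709
butter: 8.7 × (3.32/4.48) = 8.7 × 0.741071 = 6.4473
toothpaste: 25.8 × (6.33/4.73) = 25.8 × 1.338266 = 34.5273
shampoo: 23.4 × (7.63/5.37) = 23.4 × 1.420857 = 33.2480
cooking oil: 26.4 × (4.34/5.38) = 26.4 × 0.806691 = 21.2967
Index = Σ wᵢ·(p₁ᵢ/p₀ᵢ) = 3.0392 + 10.3709 + 6.4473 + 34.5273 + 33.2480 + 21.2967 = 108.9293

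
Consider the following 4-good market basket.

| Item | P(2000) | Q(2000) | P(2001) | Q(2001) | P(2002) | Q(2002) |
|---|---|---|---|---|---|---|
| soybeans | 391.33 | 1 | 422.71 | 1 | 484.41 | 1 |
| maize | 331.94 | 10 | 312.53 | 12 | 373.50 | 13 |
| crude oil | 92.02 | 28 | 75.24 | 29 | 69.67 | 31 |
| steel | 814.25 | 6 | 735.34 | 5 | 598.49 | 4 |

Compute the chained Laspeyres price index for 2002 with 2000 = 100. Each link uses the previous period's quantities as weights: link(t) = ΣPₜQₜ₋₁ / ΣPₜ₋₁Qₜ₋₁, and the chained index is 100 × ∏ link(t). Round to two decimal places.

Link 2000→2001:
ΣP(2001)Q(2000) = 422.71×1 + 312.53×10 + 75.24×28 + 735.34×6 = 422.71 + 3125.3 + 2106.72 + 4412.04 = 10066.77
ΣP(2000)Q(2000) = 391.33×1 + 331.94×10 + 92.02×28 + 814.25×6 = 391.33 + 3319.4 + 2576.56 + 4885.5 = 11172.79
link = 10066.77/11172.79 = 0.901008
Link 2001→2002:
ΣP(2002)Q(2001) = 484.41×1 + 373.50×12 + 69.67×29 + 598.49×5 = 484.41 + 4482 + 2020.43 + 2992.45 = 9979.29
ΣP(2001)Q(2001) = 422.71×1 + 312.53×12 + 75.24×29 + 735.34×5 = 422.71 + 3750.36 + 2181.96 + 3676.7 = 10031.73
link = 9979.29/10031.73 = 0.994773
Chained index = 100 × 0.901008 × 0.994773 = 89.6298

89.63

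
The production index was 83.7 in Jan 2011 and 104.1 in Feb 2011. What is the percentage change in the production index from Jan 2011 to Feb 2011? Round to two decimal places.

24.37%

Change = (104.1 − 83.7) / 83.7 × 100
       = 20.4 / 83.7 × 100 = 24.3728%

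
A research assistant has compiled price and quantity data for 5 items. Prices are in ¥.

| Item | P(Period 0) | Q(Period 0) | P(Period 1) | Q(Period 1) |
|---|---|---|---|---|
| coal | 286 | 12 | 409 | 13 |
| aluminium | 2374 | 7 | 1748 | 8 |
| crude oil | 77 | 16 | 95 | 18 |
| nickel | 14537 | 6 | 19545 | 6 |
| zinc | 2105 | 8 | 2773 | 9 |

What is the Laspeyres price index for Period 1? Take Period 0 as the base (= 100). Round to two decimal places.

126.15

Laspeyres price index uses base-period quantities as weights.
ΣP(Period 1)·Q(Period 0) = 409×12 + 1748×7 + 95×16 + 19545×6 + 2773×8 = 4908 + 12236 + 1520 + 117270 + 22184 = 158118
ΣP(Period 0)·Q(Period 0) = 286×12 + 2374×7 + 77×16 + 14537×6 + 2105×8 = 3432 + 16618 + 1232 + 87222 + 16840 = 125344
Index = 158118 / 125344 × 100 = 126.1472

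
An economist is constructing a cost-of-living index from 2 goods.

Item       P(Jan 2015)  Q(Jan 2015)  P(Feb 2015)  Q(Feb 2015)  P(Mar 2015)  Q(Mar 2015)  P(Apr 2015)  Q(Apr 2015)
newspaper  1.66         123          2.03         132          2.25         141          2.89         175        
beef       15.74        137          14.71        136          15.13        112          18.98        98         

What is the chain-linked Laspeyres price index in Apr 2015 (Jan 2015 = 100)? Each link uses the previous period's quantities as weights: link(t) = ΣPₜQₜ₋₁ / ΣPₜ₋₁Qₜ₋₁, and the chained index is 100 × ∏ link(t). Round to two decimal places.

Link Jan 2015→Feb 2015:
ΣP(Feb 2015)Q(Jan 2015) = 2.03×123 + 14.71×137 = 249.69 + 2015.27 = 2264.96
ΣP(Jan 2015)Q(Jan 2015) = 1.66×123 + 15.74×137 = 204.18 + 2156.38 = 2360.56
link = 2264.96/2360.56 = 0.959501
Link Feb 2015→Mar 2015:
ΣP(Mar 2015)Q(Feb 2015) = 2.25×132 + 15.13×136 = 297 + 2057.68 = 2354.68
ΣP(Feb 2015)Q(Feb 2015) = 2.03×132 + 14.71×136 = 267.96 + 2000.56 = 2268.52
link = 2354.68/2268.52 = 1.037981
Link Mar 2015→Apr 2015:
ΣP(Apr 2015)Q(Mar 2015) = 2.89×141 + 18.98×112 = 407.49 + 2125.76 = 2533.25
ΣP(Mar 2015)Q(Mar 2015) = 2.25×141 + 15.13×112 = 317.25 + 1694.56 = 2011.81
link = 2533.25/2011.81 = 1.259189
Chained index = 100 × 0.959501 × 1.037981 × 1.259189 = 125.4082

125.41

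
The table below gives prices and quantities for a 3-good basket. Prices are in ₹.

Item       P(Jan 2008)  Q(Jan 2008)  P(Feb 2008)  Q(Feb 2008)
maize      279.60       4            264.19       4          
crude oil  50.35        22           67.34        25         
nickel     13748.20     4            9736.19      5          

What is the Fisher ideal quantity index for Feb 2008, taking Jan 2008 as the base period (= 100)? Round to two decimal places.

Laspeyres component (base-period weights):
ΣP(Jan 2008)Q(Feb 2008) = 279.60×4 + 50.35×25 + 13748.20×5 = 1118.4 + 1258.75 + 68741 = 71118.15
ΣP(Jan 2008)Q(Jan 2008) = 279.60×4 + 50.35×22 + 13748.20×4 = 1118.4 + 1107.7 + 54992.8 = 57218.9
L = 71118.15 / 57218.9 × 100 = 124.2914
Paasche component (current-period weights):
ΣP(Feb 2008)Q(Feb 2008) = 264.19×4 + 67.34×25 + 9736.19×5 = 1056.76 + 1683.5 + 48680.95 = 51421.21
ΣP(Feb 2008)Q(Jan 2008) = 264.19×4 + 67.34×22 + 9736.19×4 = 1056.76 + 1481.48 + 38944.76 = 41483
P = 51421.21 / 41483 × 100 = 123.9573
Fisher = √(L × P) = √(124.2914 × 123.9573) = 124.1242

124.12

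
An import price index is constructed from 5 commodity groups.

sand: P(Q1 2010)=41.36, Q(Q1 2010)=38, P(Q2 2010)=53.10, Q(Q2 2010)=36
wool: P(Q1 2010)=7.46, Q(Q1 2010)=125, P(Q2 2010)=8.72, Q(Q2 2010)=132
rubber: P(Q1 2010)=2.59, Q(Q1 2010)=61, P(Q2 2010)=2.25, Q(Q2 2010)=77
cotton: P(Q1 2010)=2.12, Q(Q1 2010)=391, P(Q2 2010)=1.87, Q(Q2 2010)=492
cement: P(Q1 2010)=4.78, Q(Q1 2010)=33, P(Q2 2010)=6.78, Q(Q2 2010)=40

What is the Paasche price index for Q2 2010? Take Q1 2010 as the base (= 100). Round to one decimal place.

113.3

Paasche price index uses current-period quantities as weights.
ΣP(Q2 2010)·Q(Q2 2010) = 53.10×36 + 8.72×132 + 2.25×77 + 1.87×492 + 6.78×40 = 1911.6 + 1151.04 + 173.25 + 920.04 + 271.2 = 4427.13
ΣP(Q1 2010)·Q(Q2 2010) = 41.36×36 + 7.46×132 + 2.59×77 + 2.12×492 + 4.78×40 = 1488.96 + 984.72 + 199.43 + 1043.04 + 191.2 = 3907.35
Index = 4427.13 / 3907.35 × 100 = 113.3026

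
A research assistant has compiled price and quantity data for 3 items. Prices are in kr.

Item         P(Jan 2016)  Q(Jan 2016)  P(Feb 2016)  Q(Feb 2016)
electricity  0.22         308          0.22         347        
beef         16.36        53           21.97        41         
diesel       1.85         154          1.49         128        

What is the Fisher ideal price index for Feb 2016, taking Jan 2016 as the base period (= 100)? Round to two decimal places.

Laspeyres component (base-period weights):
ΣP(Feb 2016)Q(Jan 2016) = 0.22×308 + 21.97×53 + 1.49×154 = 67.76 + 1164.41 + 229.46 = 1461.63
ΣP(Jan 2016)Q(Jan 2016) = 0.22×308 + 16.36×53 + 1.85×154 = 67.76 + 867.08 + 284.9 = 1219.74
L = 1461.63 / 1219.74 × 100 = 119.8313
Paasche component (current-period weights):
ΣP(Feb 2016)Q(Feb 2016) = 0.22×347 + 21.97×41 + 1.49×128 = 76.34 + 900.77 + 190.72 = 1167.83
ΣP(Jan 2016)Q(Feb 2016) = 0.22×347 + 16.36×41 + 1.85×128 = 76.34 + 670.76 + 236.8 = 983.9
P = 1167.83 / 983.9 × 100 = 118.6940
Fisher = √(L × P) = √(119.8313 × 118.6940) = 119.2613

119.26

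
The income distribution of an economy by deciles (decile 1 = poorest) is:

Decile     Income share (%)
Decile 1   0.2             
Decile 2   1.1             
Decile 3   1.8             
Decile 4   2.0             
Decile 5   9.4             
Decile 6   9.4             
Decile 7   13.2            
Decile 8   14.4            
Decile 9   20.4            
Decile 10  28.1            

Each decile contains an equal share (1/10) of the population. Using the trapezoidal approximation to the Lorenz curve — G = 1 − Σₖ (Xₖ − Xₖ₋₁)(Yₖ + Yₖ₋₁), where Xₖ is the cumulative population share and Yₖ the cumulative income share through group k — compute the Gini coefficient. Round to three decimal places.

Cumulative income shares Yₖ: 0.0020, 0.0130, 0.0310, 0.0510, 0.1450, 0.2390, 0.3710, 0.5150, 0.7190, 1.0000
Σ (Xₖ−Xₖ₋₁)(Yₖ+Yₖ₋₁) = (1/10)(0.0020+0.0000) + (1/10)(0.0130+0.0020) + (1/10)(0.0310+0.0130) + (1/10)(0.0510+0.0310) + (1/10)(0.1450+0.0510) + (1/10)(0.2390+0.1450) + (1/10)(0.3710+0.2390) + (1/10)(0.5150+0.3710) + (1/10)(0.7190+0.5150) + (1/10)(1.0000+0.7190)
  = 0.0002 + 0.0015 + 0.0044 + 0.0082 + 0.0196 + 0.0384 + 0.0610 + 0.0886 + 0.1234 + 0.1719 = 0.5172
G = 1 − 0.5172 = 0.4828

0.483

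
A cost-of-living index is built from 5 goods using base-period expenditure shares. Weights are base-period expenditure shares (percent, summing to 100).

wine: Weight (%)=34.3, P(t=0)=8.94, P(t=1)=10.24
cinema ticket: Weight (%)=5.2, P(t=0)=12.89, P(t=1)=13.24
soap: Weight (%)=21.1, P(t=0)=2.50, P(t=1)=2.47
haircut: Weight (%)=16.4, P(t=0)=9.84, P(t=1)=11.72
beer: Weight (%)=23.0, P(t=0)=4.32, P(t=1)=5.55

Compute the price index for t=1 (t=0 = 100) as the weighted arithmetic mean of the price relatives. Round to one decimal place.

wine: 34.3 × (10.24/8.94) = 34.3 × 1.145414 = 39.2877
cinema ticket: 5.2 × (13.24/12.89) = 5.2 × 1.027153 = 5.3412
soap: 21.1 × (2.47/2.50) = 21.1 × 0.988000 = 20.8468
haircut: 16.4 × (11.72/9.84) = 16.4 × 1.191057 = 19.5333
beer: 23.0 × (5.55/4.32) = 23.0 × 1.284722 = 29.5486
Index = Σ wᵢ·(p₁ᵢ/p₀ᵢ) = 39.2877 + 5.3412 + 20.8468 + 19.5333 + 29.5486 = 114.5576

114.6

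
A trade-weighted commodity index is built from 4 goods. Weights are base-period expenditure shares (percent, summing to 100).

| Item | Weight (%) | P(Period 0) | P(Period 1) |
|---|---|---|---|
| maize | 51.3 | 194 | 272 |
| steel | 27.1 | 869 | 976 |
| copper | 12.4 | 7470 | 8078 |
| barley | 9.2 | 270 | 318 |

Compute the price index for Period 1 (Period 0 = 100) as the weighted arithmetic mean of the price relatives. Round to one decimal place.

126.6

maize: 51.3 × (272/194) = 51.3 × 1.402062 = 71.9258
steel: 27.1 × (976/869) = 27.1 × 1.123130 = 30.4368
copper: 12.4 × (8078/7470) = 12.4 × 1.081392 = 13.4093
barley: 9.2 × (318/270) = 9.2 × 1.177778 = 10.8356
Index = Σ wᵢ·(p₁ᵢ/p₀ᵢ) = 71.9258 + 30.4368 + 13.4093 + 10.8356 = 126.6074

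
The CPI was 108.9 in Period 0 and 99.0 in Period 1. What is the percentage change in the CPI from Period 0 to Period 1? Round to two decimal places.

Change = (99.0 − 108.9) / 108.9 × 100
       = -9.9 / 108.9 × 100 = -9.0909%

-9.09%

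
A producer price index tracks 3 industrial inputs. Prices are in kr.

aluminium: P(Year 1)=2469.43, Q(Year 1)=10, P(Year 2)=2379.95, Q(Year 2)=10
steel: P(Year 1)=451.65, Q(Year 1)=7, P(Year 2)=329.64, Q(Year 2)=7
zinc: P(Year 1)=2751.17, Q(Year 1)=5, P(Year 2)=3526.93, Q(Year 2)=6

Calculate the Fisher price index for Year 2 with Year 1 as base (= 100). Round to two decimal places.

105.83

Laspeyres component (base-period weights):
ΣP(Year 2)Q(Year 1) = 2379.95×10 + 329.64×7 + 3526.93×5 = 23799.5 + 2307.48 + 17634.65 = 43741.63
ΣP(Year 1)Q(Year 1) = 2469.43×10 + 451.65×7 + 2751.17×5 = 24694.3 + 3161.55 + 13755.85 = 41611.7
L = 43741.63 / 41611.7 × 100 = 105.1186
Paasche component (current-period weights):
ΣP(Year 2)Q(Year 2) = 2379.95×10 + 329.64×7 + 3526.93×6 = 23799.5 + 2307.48 + 21161.58 = 47268.56
ΣP(Year 1)Q(Year 2) = 2469.43×10 + 451.65×7 + 2751.17×6 = 24694.3 + 3161.55 + 16507.02 = 44362.87
P = 47268.56 / 44362.87 × 100 = 106.5498
Fisher = √(L × P) = √(105.1186 × 106.5498) = 105.8318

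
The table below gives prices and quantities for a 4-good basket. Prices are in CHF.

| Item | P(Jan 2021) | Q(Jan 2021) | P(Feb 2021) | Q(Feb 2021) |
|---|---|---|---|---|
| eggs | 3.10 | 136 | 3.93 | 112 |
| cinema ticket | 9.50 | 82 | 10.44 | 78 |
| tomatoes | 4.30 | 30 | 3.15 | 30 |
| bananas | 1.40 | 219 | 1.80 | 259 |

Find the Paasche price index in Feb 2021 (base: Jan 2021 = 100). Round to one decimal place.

114.9

Paasche price index uses current-period quantities as weights.
ΣP(Feb 2021)·Q(Feb 2021) = 3.93×112 + 10.44×78 + 3.15×30 + 1.80×259 = 440.16 + 814.32 + 94.5 + 466.2 = 1815.18
ΣP(Jan 2021)·Q(Feb 2021) = 3.10×112 + 9.50×78 + 4.30×30 + 1.40×259 = 347.2 + 741 + 129 + 362.6 = 1579.8
Index = 1815.18 / 1579.8 × 100 = 114.8994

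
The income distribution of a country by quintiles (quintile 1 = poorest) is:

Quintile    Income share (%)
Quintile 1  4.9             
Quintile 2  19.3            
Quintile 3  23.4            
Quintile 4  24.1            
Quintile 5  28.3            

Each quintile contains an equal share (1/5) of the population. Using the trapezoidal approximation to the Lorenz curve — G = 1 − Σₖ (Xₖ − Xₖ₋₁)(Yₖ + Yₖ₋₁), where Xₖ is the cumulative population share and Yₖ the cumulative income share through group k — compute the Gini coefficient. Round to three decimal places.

Cumulative income shares Yₖ: 0.0490, 0.2420, 0.4760, 0.7170, 1.0000
Σ (Xₖ−Xₖ₋₁)(Yₖ+Yₖ₋₁) = (1/5)(0.0490+0.0000) + (1/5)(0.2420+0.0490) + (1/5)(0.4760+0.2420) + (1/5)(0.7170+0.4760) + (1/5)(1.0000+0.7170)
  = 0.0098 + 0.0582 + 0.1436 + 0.2386 + 0.3434 = 0.7936
G = 1 − 0.7936 = 0.2064

0.206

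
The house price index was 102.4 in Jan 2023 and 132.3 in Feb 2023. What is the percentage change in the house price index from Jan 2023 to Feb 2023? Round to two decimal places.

29.20%

Change = (132.3 − 102.4) / 102.4 × 100
       = 29.9 / 102.4 × 100 = 29.1992%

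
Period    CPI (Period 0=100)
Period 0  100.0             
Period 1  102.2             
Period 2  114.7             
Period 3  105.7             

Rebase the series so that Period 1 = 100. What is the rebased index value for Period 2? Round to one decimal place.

112.2

Rebased(Period 2) = 114.7 / 102.2 × 100 = 112.2309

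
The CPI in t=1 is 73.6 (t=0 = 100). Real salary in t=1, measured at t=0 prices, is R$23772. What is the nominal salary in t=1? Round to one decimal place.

Nominal = Real × (Index/100) = 23772 × (73.6/100)
        = 23772 × 0.736 = 17496.1920

17496.2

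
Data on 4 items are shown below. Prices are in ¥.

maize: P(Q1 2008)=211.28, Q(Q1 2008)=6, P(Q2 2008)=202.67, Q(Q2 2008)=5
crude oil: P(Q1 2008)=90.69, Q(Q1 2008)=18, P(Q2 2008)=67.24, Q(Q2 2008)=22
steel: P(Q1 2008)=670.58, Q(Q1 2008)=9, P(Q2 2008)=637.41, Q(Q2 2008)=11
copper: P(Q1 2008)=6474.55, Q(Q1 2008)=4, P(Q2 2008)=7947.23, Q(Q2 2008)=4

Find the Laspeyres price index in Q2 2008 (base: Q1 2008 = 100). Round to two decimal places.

114.69

Laspeyres price index uses base-period quantities as weights.
ΣP(Q2 2008)·Q(Q1 2008) = 202.67×6 + 67.24×18 + 637.41×9 + 7947.23×4 = 1216.02 + 1210.32 + 5736.69 + 31788.92 = 39951.95
ΣP(Q1 2008)·Q(Q1 2008) = 211.28×6 + 90.69×18 + 670.58×9 + 6474.55×4 = 1267.68 + 1632.42 + 6035.22 + 25898.2 = 34833.52
Index = 39951.95 / 34833.52 × 100 = 114.6940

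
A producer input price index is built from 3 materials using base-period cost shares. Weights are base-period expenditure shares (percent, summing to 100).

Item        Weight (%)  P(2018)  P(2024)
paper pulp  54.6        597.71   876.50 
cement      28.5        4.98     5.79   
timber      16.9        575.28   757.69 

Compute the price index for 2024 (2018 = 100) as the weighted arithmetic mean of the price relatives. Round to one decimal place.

paper pulp: 54.6 × (876.50/597.71) = 54.6 × 1.466430 = 80.0671
cement: 28.5 × (5.79/4.98) = 28.5 × 1.162651 = 33.1355
timber: 16.9 × (757.69/575.28) = 16.9 × 1.317080 = 22.2587
Index = Σ wᵢ·(p₁ᵢ/p₀ᵢ) = 80.0671 + 33.1355 + 22.2587 = 135.4613

135.5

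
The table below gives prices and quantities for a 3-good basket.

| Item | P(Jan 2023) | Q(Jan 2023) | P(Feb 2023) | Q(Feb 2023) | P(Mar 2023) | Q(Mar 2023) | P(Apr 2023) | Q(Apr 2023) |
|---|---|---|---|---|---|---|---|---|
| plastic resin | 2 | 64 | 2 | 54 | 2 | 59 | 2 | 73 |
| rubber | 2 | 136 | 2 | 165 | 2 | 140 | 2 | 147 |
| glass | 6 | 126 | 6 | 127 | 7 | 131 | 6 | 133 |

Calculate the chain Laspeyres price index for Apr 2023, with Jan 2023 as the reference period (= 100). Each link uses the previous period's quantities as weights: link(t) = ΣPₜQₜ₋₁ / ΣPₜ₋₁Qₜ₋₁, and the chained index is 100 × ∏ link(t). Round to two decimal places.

99.57

Link Jan 2023→Feb 2023:
ΣP(Feb 2023)Q(Jan 2023) = 2×64 + 2×136 + 6×126 = 128 + 272 + 756 = 1156
ΣP(Jan 2023)Q(Jan 2023) = 2×64 + 2×136 + 6×126 = 128 + 272 + 756 = 1156
link = 1156/1156 = 1.000000
Link Feb 2023→Mar 2023:
ΣP(Mar 2023)Q(Feb 2023) = 2×54 + 2×165 + 7×127 = 108 + 330 + 889 = 1327
ΣP(Feb 2023)Q(Feb 2023) = 2×54 + 2×165 + 6×127 = 108 + 330 + 762 = 1200
link = 1327/1200 = 1.105833
Link Mar 2023→Apr 2023:
ΣP(Apr 2023)Q(Mar 2023) = 2×59 + 2×140 + 6×131 = 118 + 280 + 786 = 1184
ΣP(Mar 2023)Q(Mar 2023) = 2×59 + 2×140 + 7×131 = 118 + 280 + 917 = 1315
link = 1184/1315 = 0.900380
Chained index = 100 × 1.000000 × 1.105833 × 0.900380 = 99.5670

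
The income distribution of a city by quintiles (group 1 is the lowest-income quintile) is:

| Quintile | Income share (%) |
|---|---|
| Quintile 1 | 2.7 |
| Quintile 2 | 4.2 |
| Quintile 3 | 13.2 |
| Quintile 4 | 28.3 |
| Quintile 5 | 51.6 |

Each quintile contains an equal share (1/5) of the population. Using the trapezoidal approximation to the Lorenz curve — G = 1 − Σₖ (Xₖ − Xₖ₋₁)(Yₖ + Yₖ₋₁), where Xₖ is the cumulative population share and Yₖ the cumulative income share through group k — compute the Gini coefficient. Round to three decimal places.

0.488

Cumulative income shares Yₖ: 0.0270, 0.0690, 0.2010, 0.4840, 1.0000
Σ (Xₖ−Xₖ₋₁)(Yₖ+Yₖ₋₁) = (1/5)(0.0270+0.0000) + (1/5)(0.0690+0.0270) + (1/5)(0.2010+0.0690) + (1/5)(0.4840+0.2010) + (1/5)(1.0000+0.4840)
  = 0.0054 + 0.0192 + 0.0540 + 0.1370 + 0.2968 = 0.5124
G = 1 − 0.5124 = 0.4876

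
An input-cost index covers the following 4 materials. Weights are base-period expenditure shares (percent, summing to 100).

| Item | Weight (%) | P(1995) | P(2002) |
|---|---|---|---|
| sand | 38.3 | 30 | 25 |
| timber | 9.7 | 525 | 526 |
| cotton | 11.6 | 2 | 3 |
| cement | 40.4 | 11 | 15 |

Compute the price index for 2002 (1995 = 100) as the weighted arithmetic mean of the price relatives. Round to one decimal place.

sand: 38.3 × (25/30) = 38.3 × 0.833333 = 31.9167
timber: 9.7 × (526/525) = 9.7 × 1.001905 = 9.7185
cotton: 11.6 × (3/2) = 11.6 × 1.500000 = 17.4000
cement: 40.4 × (15/11) = 40.4 × 1.363636 = 55.0909
Index = Σ wᵢ·(p₁ᵢ/p₀ᵢ) = 31.9167 + 9.7185 + 17.4000 + 55.0909 = 114.1261

114.1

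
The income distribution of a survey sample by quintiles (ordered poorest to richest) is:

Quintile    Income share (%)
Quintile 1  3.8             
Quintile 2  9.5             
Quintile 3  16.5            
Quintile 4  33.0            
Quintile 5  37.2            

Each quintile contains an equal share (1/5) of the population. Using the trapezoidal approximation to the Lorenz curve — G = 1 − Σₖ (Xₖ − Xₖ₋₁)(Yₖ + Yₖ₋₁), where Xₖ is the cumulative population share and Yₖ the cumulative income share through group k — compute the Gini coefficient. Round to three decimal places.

0.361

Cumulative income shares Yₖ: 0.0380, 0.1330, 0.2980, 0.6280, 1.0000
Σ (Xₖ−Xₖ₋₁)(Yₖ+Yₖ₋₁) = (1/5)(0.0380+0.0000) + (1/5)(0.1330+0.0380) + (1/5)(0.2980+0.1330) + (1/5)(0.6280+0.2980) + (1/5)(1.0000+0.6280)
  = 0.0076 + 0.0342 + 0.0862 + 0.1852 + 0.3256 = 0.6388
G = 1 − 0.6388 = 0.3612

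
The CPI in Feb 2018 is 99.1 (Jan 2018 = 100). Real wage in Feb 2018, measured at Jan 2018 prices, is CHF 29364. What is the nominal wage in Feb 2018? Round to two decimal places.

Nominal = Real × (Index/100) = 29364 × (99.1/100)
        = 29364 × 0.991 = 29099.7240

29099.72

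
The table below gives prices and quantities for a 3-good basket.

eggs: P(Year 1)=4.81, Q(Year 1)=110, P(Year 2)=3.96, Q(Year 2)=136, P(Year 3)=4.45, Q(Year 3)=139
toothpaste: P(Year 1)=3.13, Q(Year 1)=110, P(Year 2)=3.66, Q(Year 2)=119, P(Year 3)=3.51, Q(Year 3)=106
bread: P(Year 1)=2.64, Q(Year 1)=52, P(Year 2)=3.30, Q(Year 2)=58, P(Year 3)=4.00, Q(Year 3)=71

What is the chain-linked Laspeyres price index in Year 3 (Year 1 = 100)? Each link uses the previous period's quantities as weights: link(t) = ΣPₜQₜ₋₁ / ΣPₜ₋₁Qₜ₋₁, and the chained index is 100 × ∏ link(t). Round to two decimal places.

Link Year 1→Year 2:
ΣP(Year 2)Q(Year 1) = 3.96×110 + 3.66×110 + 3.30×52 = 435.6 + 402.6 + 171.6 = 1009.8
ΣP(Year 1)Q(Year 1) = 4.81×110 + 3.13×110 + 2.64×52 = 529.1 + 344.3 + 137.28 = 1010.68
link = 1009.8/1010.68 = 0.999129
Link Year 2→Year 3:
ΣP(Year 3)Q(Year 2) = 4.45×136 + 3.51×119 + 4.00×58 = 605.2 + 417.69 + 232 = 1254.89
ΣP(Year 2)Q(Year 2) = 3.96×136 + 3.66×119 + 3.30×58 = 538.56 + 435.54 + 191.4 = 1165.5
link = 1254.89/1165.5 = 1.076697
Chained index = 100 × 0.999129 × 1.076697 = 107.5759

107.58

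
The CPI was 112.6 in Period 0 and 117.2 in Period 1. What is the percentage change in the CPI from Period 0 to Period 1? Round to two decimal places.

Change = (117.2 − 112.6) / 112.6 × 100
       = 4.6 / 112.6 × 100 = 4.0853%

4.09%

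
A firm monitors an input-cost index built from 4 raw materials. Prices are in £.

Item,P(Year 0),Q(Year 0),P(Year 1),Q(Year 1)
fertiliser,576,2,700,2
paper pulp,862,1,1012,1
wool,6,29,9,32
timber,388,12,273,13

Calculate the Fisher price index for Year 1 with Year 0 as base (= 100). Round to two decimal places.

86.56

Laspeyres component (base-period weights):
ΣP(Year 1)Q(Year 0) = 700×2 + 1012×1 + 9×29 + 273×12 = 1400 + 1012 + 261 + 3276 = 5949
ΣP(Year 0)Q(Year 0) = 576×2 + 862×1 + 6×29 + 388×12 = 1152 + 862 + 174 + 4656 = 6844
L = 5949 / 6844 × 100 = 86.9229
Paasche component (current-period weights):
ΣP(Year 1)Q(Year 1) = 700×2 + 1012×1 + 9×32 + 273×13 = 1400 + 1012 + 288 + 3549 = 6249
ΣP(Year 0)Q(Year 1) = 576×2 + 862×1 + 6×32 + 388×13 = 1152 + 862 + 192 + 5044 = 7250
P = 6249 / 7250 × 100 = 86.1931
Fisher = √(L × P) = √(86.9229 × 86.1931) = 86.5572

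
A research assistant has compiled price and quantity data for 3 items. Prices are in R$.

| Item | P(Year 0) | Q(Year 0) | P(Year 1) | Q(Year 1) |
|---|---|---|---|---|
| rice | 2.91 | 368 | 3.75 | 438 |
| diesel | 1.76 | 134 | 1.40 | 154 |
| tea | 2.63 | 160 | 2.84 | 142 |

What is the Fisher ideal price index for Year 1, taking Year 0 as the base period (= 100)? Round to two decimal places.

Laspeyres component (base-period weights):
ΣP(Year 1)Q(Year 0) = 3.75×368 + 1.40×134 + 2.84×160 = 1380 + 187.6 + 454.4 = 2022
ΣP(Year 0)Q(Year 0) = 2.91×368 + 1.76×134 + 2.63×160 = 1070.88 + 235.84 + 420.8 = 1727.52
L = 2022 / 1727.52 × 100 = 117.0464
Paasche component (current-period weights):
ΣP(Year 1)Q(Year 1) = 3.75×438 + 1.40×154 + 2.84×142 = 1642.5 + 215.6 + 403.28 = 2261.38
ΣP(Year 0)Q(Year 1) = 2.91×438 + 1.76×154 + 2.63×142 = 1274.58 + 271.04 + 373.46 = 1919.08
P = 2261.38 / 1919.08 × 100 = 117.8367
Fisher = √(L × P) = √(117.0464 × 117.8367) = 117.4409

117.44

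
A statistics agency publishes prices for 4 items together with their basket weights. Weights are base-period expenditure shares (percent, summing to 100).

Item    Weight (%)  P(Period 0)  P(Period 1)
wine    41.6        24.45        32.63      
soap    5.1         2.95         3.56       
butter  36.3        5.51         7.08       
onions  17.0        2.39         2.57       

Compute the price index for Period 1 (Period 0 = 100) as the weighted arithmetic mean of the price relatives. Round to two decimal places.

wine: 41.6 × (32.63/24.45) = 41.6 × 1.334560 = 55.5177
soap: 5.1 × (3.56/2.95) = 5.1 × 1.206780 = 6.1546
butter: 36.3 × (7.08/5.51) = 36.3 × 1.284936 = 46.6432
onions: 17.0 × (2.57/2.39) = 17.0 × 1.075314 = 18.2803
Index = Σ wᵢ·(p₁ᵢ/p₀ᵢ) = 55.5177 + 6.1546 + 46.6432 + 18.2803 = 126.5958

126.60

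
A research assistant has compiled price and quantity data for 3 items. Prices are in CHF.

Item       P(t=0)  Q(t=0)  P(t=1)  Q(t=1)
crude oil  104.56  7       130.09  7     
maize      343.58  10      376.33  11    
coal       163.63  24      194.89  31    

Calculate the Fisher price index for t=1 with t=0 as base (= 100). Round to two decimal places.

Laspeyres component (base-period weights):
ΣP(t=1)Q(t=0) = 130.09×7 + 376.33×10 + 194.89×24 = 910.63 + 3763.3 + 4677.36 = 9351.29
ΣP(t=0)Q(t=0) = 104.56×7 + 343.58×10 + 163.63×24 = 731.92 + 3435.8 + 3927.12 = 8094.84
L = 9351.29 / 8094.84 × 100 = 115.5216
Paasche component (current-period weights):
ΣP(t=1)Q(t=1) = 130.09×7 + 376.33×11 + 194.89×31 = 910.63 + 4139.63 + 6041.59 = 11091.85
ΣP(t=0)Q(t=1) = 104.56×7 + 343.58×11 + 163.63×31 = 731.92 + 3779.38 + 5072.53 = 9583.83
P = 11091.85 / 9583.83 × 100 = 115.7350
Fisher = √(L × P) = √(115.5216 × 115.7350) = 115.6283

115.63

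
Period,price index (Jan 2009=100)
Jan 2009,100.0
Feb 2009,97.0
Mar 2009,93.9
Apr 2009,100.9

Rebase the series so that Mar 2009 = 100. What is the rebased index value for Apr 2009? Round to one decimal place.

107.5

Rebased(Apr 2009) = 100.9 / 93.9 × 100 = 107.4547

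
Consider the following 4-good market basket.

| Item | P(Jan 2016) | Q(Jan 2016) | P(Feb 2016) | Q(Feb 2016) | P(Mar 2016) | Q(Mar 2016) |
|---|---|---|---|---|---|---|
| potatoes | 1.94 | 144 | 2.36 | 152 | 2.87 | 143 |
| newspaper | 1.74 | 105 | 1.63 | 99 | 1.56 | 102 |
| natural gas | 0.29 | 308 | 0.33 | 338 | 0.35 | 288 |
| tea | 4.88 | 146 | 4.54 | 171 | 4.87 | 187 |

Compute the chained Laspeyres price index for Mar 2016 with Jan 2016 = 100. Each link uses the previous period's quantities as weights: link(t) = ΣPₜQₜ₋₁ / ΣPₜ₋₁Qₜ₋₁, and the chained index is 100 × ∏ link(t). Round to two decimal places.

Link Jan 2016→Feb 2016:
ΣP(Feb 2016)Q(Jan 2016) = 2.36×144 + 1.63×105 + 0.33×308 + 4.54×146 = 339.84 + 171.15 + 101.64 + 662.84 = 1275.47
ΣP(Jan 2016)Q(Jan 2016) = 1.94×144 + 1.74×105 + 0.29×308 + 4.88×146 = 279.36 + 182.7 + 89.32 + 712.48 = 1263.86
link = 1275.47/1263.86 = 1.009186
Link Feb 2016→Mar 2016:
ΣP(Mar 2016)Q(Feb 2016) = 2.87×152 + 1.56×99 + 0.35×338 + 4.87×171 = 436.24 + 154.44 + 118.3 + 832.77 = 1541.75
ΣP(Feb 2016)Q(Feb 2016) = 2.36×152 + 1.63×99 + 0.33×338 + 4.54×171 = 358.72 + 161.37 + 111.54 + 776.34 = 1407.97
link = 1541.75/1407.97 = 1.095016
Chained index = 100 × 1.009186 × 1.095016 = 110.5075

110.51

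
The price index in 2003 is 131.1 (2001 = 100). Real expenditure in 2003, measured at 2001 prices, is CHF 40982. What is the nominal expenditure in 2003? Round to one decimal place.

Nominal = Real × (Index/100) = 40982 × (131.1/100)
        = 40982 × 1.311 = 53727.4020

53727.4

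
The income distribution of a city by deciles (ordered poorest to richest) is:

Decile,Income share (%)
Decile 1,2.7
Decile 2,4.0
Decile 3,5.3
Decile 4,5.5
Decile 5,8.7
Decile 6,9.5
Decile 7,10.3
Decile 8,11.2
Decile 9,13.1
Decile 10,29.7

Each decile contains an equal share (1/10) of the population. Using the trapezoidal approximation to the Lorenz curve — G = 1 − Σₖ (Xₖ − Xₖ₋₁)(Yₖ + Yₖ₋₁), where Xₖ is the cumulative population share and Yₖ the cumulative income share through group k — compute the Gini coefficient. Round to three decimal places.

Cumulative income shares Yₖ: 0.0270, 0.0670, 0.1200, 0.1750, 0.2620, 0.3570, 0.4600, 0.5720, 0.7030, 1.0000
Σ (Xₖ−Xₖ₋₁)(Yₖ+Yₖ₋₁) = (1/10)(0.0270+0.0000) + (1/10)(0.0670+0.0270) + (1/10)(0.1200+0.0670) + (1/10)(0.1750+0.1200) + (1/10)(0.2620+0.1750) + (1/10)(0.3570+0.2620) + (1/10)(0.4600+0.3570) + (1/10)(0.5720+0.4600) + (1/10)(0.7030+0.5720) + (1/10)(1.0000+0.7030)
  = 0.0027 + 0.0094 + 0.0187 + 0.0295 + 0.0437 + 0.0619 + 0.0817 + 0.1032 + 0.1275 + 0.1703 = 0.6486
G = 1 − 0.6486 = 0.3514

0.351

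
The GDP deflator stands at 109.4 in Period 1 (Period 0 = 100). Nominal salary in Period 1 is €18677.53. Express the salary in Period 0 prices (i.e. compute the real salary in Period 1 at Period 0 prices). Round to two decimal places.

17072.70

Real = Nominal ÷ (Index/100) = 18677.53 ÷ (109.4/100)
     = 18677.53 ÷ 1.094 = 17072.6965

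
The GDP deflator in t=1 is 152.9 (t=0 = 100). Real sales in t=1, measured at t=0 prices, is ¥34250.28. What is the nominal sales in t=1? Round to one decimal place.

52368.7

Nominal = Real × (Index/100) = 34250.28 × (152.9/100)
        = 34250.28 × 1.529 = 52368.6781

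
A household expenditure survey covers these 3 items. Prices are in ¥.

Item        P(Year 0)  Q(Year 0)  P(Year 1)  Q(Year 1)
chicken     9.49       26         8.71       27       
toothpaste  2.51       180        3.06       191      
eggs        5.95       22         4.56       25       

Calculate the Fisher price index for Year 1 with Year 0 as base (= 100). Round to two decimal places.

105.69

Laspeyres component (base-period weights):
ΣP(Year 1)Q(Year 0) = 8.71×26 + 3.06×180 + 4.56×22 = 226.46 + 550.8 + 100.32 = 877.58
ΣP(Year 0)Q(Year 0) = 9.49×26 + 2.51×180 + 5.95×22 = 246.74 + 451.8 + 130.9 = 829.44
L = 877.58 / 829.44 × 100 = 105.8039
Paasche component (current-period weights):
ΣP(Year 1)Q(Year 1) = 8.71×27 + 3.06×191 + 4.56×25 = 235.17 + 584.46 + 114 = 933.63
ΣP(Year 0)Q(Year 1) = 9.49×27 + 2.51×191 + 5.95×25 = 256.23 + 479.41 + 148.75 = 884.39
P = 933.63 / 884.39 × 100 = 105.5677
Fisher = √(L × P) = √(105.8039 × 105.5677) = 105.6857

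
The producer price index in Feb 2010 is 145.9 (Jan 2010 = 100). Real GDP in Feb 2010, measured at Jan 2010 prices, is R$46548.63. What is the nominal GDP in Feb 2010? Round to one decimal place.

Nominal = Real × (Index/100) = 46548.63 × (145.9/100)
        = 46548.63 × 1.459 = 67914.4512

67914.5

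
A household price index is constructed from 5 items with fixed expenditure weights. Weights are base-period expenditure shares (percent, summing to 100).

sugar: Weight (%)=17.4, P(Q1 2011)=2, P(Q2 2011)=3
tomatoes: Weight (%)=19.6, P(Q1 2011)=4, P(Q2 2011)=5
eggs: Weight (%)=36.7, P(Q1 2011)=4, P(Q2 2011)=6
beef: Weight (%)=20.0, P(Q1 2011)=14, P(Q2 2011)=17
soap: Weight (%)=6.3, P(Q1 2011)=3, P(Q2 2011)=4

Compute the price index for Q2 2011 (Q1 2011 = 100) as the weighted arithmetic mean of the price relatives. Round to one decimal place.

sugar: 17.4 × (3/2) = 17.4 × 1.500000 = 26.1000
tomatoes: 19.6 × (5/4) = 19.6 × 1.250000 = 24.5000
eggs: 36.7 × (6/4) = 36.7 × 1.500000 = 55.0500
beef: 20.0 × (17/14) = 20.0 × 1.214286 = 24.2857
soap: 6.3 × (4/3) = 6.3 × 1.333333 = 8.4000
Index = Σ wᵢ·(p₁ᵢ/p₀ᵢ) = 26.1000 + 24.5000 + 55.0500 + 24.2857 + 8.4000 = 138.3357

138.3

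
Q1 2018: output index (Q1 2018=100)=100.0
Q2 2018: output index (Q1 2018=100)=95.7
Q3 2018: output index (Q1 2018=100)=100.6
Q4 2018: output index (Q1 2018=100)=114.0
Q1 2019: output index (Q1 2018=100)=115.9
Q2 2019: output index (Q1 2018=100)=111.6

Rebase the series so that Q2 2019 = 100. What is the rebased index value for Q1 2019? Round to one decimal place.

Rebased(Q1 2019) = 115.9 / 111.6 × 100 = 103.8530

103.9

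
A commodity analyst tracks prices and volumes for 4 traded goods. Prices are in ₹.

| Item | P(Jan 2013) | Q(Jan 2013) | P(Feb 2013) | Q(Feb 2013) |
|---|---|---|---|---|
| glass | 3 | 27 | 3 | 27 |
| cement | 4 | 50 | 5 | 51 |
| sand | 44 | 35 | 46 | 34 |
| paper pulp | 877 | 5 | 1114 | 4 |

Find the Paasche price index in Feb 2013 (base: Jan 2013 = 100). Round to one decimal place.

120.2

Paasche price index uses current-period quantities as weights.
ΣP(Feb 2013)·Q(Feb 2013) = 3×27 + 5×51 + 46×34 + 1114×4 = 81 + 255 + 1564 + 4456 = 6356
ΣP(Jan 2013)·Q(Feb 2013) = 3×27 + 4×51 + 44×34 + 877×4 = 81 + 204 + 1496 + 3508 = 5289
Index = 6356 / 5289 × 100 = 120.1739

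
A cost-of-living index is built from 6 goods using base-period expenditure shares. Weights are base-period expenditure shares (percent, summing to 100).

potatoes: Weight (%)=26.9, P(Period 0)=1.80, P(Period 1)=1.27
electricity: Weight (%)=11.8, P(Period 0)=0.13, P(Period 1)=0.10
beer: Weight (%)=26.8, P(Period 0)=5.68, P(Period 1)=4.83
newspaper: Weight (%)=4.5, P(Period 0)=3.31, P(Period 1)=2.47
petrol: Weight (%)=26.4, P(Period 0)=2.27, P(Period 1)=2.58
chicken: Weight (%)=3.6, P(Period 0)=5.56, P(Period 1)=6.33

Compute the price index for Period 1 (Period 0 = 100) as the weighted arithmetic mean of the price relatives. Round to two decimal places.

88.31

potatoes: 26.9 × (1.27/1.80) = 26.9 × 0.705556 = 18.9794
electricity: 11.8 × (0.10/0.13) = 11.8 × 0.769231 = 9.0769
beer: 26.8 × (4.83/5.68) = 26.8 × 0.850352 = 22.7894
newspaper: 4.5 × (2.47/3.31) = 4.5 × 0.746224 = 3.3580
petrol: 26.4 × (2.58/2.27) = 26.4 × 1.136564 = 30.0053
chicken: 3.6 × (6.33/5.56) = 3.6 × 1.138489 = 4.0986
Index = Σ wᵢ·(p₁ᵢ/p₀ᵢ) = 18.9794 + 9.0769 + 22.7894 + 3.3580 + 30.0053 + 4.0986 = 88.3077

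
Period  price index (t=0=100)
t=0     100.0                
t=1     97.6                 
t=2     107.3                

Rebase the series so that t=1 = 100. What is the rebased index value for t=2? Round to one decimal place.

109.9

Rebased(t=2) = 107.3 / 97.6 × 100 = 109.9385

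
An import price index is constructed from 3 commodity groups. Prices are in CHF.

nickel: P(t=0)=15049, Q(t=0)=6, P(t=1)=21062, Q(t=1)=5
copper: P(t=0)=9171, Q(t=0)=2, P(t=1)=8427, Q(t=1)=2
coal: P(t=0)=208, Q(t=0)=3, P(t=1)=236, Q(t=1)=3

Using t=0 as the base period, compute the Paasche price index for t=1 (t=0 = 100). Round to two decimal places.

Paasche price index uses current-period quantities as weights.
ΣP(t=1)·Q(t=1) = 21062×5 + 8427×2 + 236×3 = 105310 + 16854 + 708 = 122872
ΣP(t=0)·Q(t=1) = 15049×5 + 9171×2 + 208×3 = 75245 + 18342 + 624 = 94211
Index = 122872 / 94211 × 100 = 130.4221

130.42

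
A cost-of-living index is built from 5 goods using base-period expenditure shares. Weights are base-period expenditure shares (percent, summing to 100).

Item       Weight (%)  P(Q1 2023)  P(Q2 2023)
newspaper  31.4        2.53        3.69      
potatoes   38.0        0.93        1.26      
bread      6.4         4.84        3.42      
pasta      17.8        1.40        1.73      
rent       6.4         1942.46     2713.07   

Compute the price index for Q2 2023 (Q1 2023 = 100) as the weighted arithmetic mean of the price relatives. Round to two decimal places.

132.74

newspaper: 31.4 × (3.69/2.53) = 31.4 × 1.458498 = 45.7968
potatoes: 38.0 × (1.26/0.93) = 38.0 × 1.354839 = 51.4839
bread: 6.4 × (3.42/4.84) = 6.4 × 0.706612 = 4.5223
pasta: 17.8 × (1.73/1.40) = 17.8 × 1.235714 = 21.9957
rent: 6.4 × (2713.07/1942.46) = 6.4 × 1.396719 = 8.9390
Index = Σ wᵢ·(p₁ᵢ/p₀ᵢ) = 45.7968 + 51.4839 + 4.5223 + 21.9957 + 8.9390 = 132.7377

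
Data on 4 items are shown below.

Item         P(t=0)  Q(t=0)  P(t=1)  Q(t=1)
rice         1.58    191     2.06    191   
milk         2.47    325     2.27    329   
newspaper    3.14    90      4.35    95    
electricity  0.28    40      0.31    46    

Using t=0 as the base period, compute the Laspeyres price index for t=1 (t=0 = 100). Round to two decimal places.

109.78

Laspeyres price index uses base-period quantities as weights.
ΣP(t=1)·Q(t=0) = 2.06×191 + 2.27×325 + 4.35×90 + 0.31×40 = 393.46 + 737.75 + 391.5 + 12.4 = 1535.11
ΣP(t=0)·Q(t=0) = 1.58×191 + 2.47×325 + 3.14×90 + 0.28×40 = 301.78 + 802.75 + 282.6 + 11.2 = 1398.33
Index = 1535.11 / 1398.33 × 100 = 109.7817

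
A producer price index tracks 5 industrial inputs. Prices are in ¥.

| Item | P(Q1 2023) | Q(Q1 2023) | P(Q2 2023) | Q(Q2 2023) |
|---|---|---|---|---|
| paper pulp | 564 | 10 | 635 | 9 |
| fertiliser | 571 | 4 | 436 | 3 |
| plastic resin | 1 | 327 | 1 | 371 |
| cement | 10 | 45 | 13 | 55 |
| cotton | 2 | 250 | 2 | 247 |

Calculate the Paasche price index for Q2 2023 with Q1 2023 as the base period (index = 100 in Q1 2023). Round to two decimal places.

104.86

Paasche price index uses current-period quantities as weights.
ΣP(Q2 2023)·Q(Q2 2023) = 635×9 + 436×3 + 1×371 + 13×55 + 2×247 = 5715 + 1308 + 371 + 715 + 494 = 8603
ΣP(Q1 2023)·Q(Q2 2023) = 564×9 + 571×3 + 1×371 + 10×55 + 2×247 = 5076 + 1713 + 371 + 550 + 494 = 8204
Index = 8603 / 8204 × 100 = 104.8635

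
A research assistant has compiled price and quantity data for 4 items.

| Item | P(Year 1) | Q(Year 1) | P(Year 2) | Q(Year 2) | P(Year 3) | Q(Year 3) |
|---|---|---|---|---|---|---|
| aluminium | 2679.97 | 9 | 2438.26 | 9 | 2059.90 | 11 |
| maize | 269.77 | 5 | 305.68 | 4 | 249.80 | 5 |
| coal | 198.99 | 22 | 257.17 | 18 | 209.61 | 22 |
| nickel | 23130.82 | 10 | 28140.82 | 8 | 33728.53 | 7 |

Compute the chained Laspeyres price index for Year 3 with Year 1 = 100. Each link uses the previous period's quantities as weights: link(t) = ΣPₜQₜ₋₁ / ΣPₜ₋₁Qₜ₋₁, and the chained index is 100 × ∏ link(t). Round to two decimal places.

Link Year 1→Year 2:
ΣP(Year 2)Q(Year 1) = 2438.26×9 + 305.68×5 + 257.17×22 + 28140.82×10 = 21944.34 + 1528.4 + 5657.74 + 281408.2 = 310538.68
ΣP(Year 1)Q(Year 1) = 2679.97×9 + 269.77×5 + 198.99×22 + 23130.82×10 = 24119.73 + 1348.85 + 4377.78 + 231308.2 = 261154.56
link = 310538.68/261154.56 = 1.189099
Link Year 2→Year 3:
ΣP(Year 3)Q(Year 2) = 2059.90×9 + 249.80×4 + 209.61×18 + 33728.53×8 = 18539.1 + 999.2 + 3772.98 + 269828.24 = 293139.52
ΣP(Year 2)Q(Year 2) = 2438.26×9 + 305.68×4 + 257.17×18 + 28140.82×8 = 21944.34 + 1222.72 + 4629.06 + 225126.56 = 252922.68
link = 293139.52/252922.68 = 1.159008
Chained index = 100 × 1.189099 × 1.159008 = 137.8176

137.82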